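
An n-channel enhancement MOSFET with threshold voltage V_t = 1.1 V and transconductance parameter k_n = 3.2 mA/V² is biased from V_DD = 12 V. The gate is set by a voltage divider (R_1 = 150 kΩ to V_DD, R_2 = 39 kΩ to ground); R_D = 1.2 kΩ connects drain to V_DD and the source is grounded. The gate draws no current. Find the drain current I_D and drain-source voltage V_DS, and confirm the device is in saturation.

V_G = V_DD·R_2/(R_1+R_2) = 12×39/189 = 2.48 V. With the source grounded, V_GS = V_G = 2.48 V.
Assume saturation: I_D = (k_n/2)(V_GS − V_t)² = (3.2/2)×(2.48 − 1.1)² = 1.6×1.38² = 3.03 mA.
V_DS = V_DD − I_D·R_D = 12 − 3.03×1.2 = 8.36 V.
Saturation requires V_DS ≥ V_GS − V_t = 1.38 V; 8.36 ≥ 1.38 ✓.

I_D ≈ 3 mA, V_DS ≈ 8.4 V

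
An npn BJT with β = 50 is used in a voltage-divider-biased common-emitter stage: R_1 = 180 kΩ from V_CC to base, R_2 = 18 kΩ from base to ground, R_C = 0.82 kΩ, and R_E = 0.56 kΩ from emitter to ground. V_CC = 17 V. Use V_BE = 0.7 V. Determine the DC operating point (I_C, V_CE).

Thevenize the base divider: V_Th = V_CC·R_2/(R_1+R_2) = 17×18/198 = 1.55 V, R_Th = R_1‖R_2 = 16.4 kΩ.
Base-emitter loop: V_Th = I_B·R_Th + V_BE + (β+1)I_B·R_E, so I_B = (1.55 − 0.7) / (16.4 + 51×0.56) = 0.0188 mA.
I_C = β·I_B = 50×0.0188 = 0.941 mA, and I_E = (β+1)I_B = 0.96 mA.
V_CE = V_CC − I_C·R_C − I_E·R_E = 17 − 0.941×0.82 − 0.96×0.56 = 15.7 V.
V_CE = 15.7 V > 0.2 V confirms active-region operation.

I_C ≈ 0.94 mA, V_CE ≈ 16 V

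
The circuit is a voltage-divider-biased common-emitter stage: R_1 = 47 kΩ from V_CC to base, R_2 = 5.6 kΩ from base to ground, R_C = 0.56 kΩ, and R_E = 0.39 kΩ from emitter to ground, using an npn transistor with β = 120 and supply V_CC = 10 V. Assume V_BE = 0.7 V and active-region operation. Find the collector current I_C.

I_C ≈ 0.84 mA

Thevenize the base divider: V_Th = V_CC·R_2/(R_1+R_2) = 10×5.6/52.6 = 1.06 V, R_Th = R_1‖R_2 = 5 kΩ.
Base-emitter loop: V_Th = I_B·R_Th + V_BE + (β+1)I_B·R_E, so I_B = (1.06 − 0.7) / (5 + 121×0.39) = 0.00699 mA.
I_C = β·I_B = 120×0.00699 = 0.838 mA, and I_E = (β+1)I_B = 0.845 mA.
V_CE = V_CC − I_C·R_C − I_E·R_E = 10 − 0.838×0.56 − 0.845×0.39 = 9.2 V.
V_CE = 9.2 V > 0.2 V confirms active-region operation.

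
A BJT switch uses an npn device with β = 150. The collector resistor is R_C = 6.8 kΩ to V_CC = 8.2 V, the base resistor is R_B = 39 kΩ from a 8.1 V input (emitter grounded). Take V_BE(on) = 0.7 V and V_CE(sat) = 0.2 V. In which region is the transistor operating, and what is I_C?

saturation; I_C ≈ 1.2 mA

Assume active: I_B = (8.1 − 0.7)/39 = 0.19 mA, giving I_C = β·I_B = 28.5 mA.
But then V_CE = 8.2 − 28.5×6.8 = -185 V < V_CE(sat) = 0.2 V — impossible in the active region.
So the transistor is saturated. With V_CE = 0.2 V, I_C = (V_CC − 0.2)/R_C = 8/6.8 = 1.18 mA.
Check: β·I_B = 28.5 mA > I_C = 1.18 mA, confirming saturation.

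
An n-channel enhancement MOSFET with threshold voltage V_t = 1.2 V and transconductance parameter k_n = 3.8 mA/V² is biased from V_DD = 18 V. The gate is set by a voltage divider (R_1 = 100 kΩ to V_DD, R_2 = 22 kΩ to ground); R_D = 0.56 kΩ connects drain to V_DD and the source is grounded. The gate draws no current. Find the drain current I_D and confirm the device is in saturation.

I_D ≈ 8 mA

V_G = V_DD·R_2/(R_1+R_2) = 18×22/122 = 3.25 V. With the source grounded, V_GS = V_G = 3.25 V.
Assume saturation: I_D = (k_n/2)(V_GS − V_t)² = (3.8/2)×(3.25 − 1.2)² = 1.9×2.05² = 7.95 mA.
V_DS = V_DD − I_D·R_D = 18 − 7.95×0.56 = 13.5 V.
Saturation requires V_DS ≥ V_GS − V_t = 2.05 V; 13.5 ≥ 2.05 ✓.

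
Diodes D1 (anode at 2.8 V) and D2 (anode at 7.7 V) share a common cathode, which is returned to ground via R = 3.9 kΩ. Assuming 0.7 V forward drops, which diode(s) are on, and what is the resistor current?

Assume both conduct. Then node N would need to be at both 2.8−0.7 = 2.1 V and 7.7−0.7 = 7 V, which is impossible.
Assume only D2 conducts: V_N = 7.7 − 0.7 = 7 V, so I_R = 7/3.9 = 1.79 mA.
Check D1: its anode-to-cathode voltage is 2.8 − 7 = -4.2 V < 0.7 V, so it is off. The assumption is consistent.

Only D2 conducts; I_R ≈ 1.8 mA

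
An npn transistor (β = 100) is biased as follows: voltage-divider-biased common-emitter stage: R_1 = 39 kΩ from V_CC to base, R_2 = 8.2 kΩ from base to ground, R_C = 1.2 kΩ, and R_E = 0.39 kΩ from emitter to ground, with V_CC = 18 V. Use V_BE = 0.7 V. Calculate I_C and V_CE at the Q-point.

Thevenize the base divider: V_Th = V_CC·R_2/(R_1+R_2) = 18×8.2/47.2 = 3.13 V, R_Th = R_1‖R_2 = 6.78 kΩ.
Base-emitter loop: V_Th = I_B·R_Th + V_BE + (β+1)I_B·R_E, so I_B = (3.13 − 0.7) / (6.78 + 101×0.39) = 0.0526 mA.
I_C = β·I_B = 100×0.0526 = 5.26 mA, and I_E = (β+1)I_B = 5.31 mA.
V_CE = V_CC − I_C·R_C − I_E·R_E = 18 − 5.26×1.2 − 5.31×0.39 = 9.62 V.
V_CE = 9.62 V > 0.2 V confirms active-region operation.

I_C ≈ 5.3 mA, V_CE ≈ 9.6 V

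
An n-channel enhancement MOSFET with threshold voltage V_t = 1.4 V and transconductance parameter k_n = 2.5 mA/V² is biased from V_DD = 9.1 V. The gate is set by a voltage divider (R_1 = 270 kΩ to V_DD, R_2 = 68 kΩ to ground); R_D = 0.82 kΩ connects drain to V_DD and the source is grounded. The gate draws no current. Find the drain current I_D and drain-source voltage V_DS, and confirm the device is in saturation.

I_D ≈ 0.23 mA, V_DS ≈ 8.9 V

V_G = V_DD·R_2/(R_1+R_2) = 9.1×68/338 = 1.83 V. With the source grounded, V_GS = V_G = 1.83 V.
Assume saturation: I_D = (k_n/2)(V_GS − V_t)² = (2.5/2)×(1.83 − 1.4)² = 1.25×0.431² = 0.232 mA.
V_DS = V_DD − I_D·R_D = 9.1 − 0.232×0.82 = 8.91 V.
Saturation requires V_DS ≥ V_GS − V_t = 0.431 V; 8.91 ≥ 0.431 ✓.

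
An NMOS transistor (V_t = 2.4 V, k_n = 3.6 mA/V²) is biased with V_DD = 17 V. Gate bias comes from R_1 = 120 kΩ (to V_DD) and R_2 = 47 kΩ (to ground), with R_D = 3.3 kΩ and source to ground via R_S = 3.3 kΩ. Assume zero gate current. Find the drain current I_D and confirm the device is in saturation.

I_D ≈ 0.55 mA

V_G = V_DD·R_2/(R_1+R_2) = 17×47/167 = 4.78 V.
Assume saturation: I_D = (k_n/2)(V_GS − V_t)² with V_GS = V_G − I_D·R_S = 4.78 − 3.3·I_D.
Substituting gives 19.6·I_D² − 29.3·I_D + 10.2 = 0, with roots I_D = 0.554 or 0.942 mA.
The root I_D = 0.942 mA gives V_GS = 1.68 V ≤ V_t, so take I_D = 0.554 mA.
Then V_GS = 2.95 V and V_DS = V_DD − I_D(R_D+R_S) = 17 − 0.554×6.6 = 13.3 V.
Saturation requires V_DS ≥ V_GS − V_t = 0.555 V; 13.3 ≥ 0.555 ✓.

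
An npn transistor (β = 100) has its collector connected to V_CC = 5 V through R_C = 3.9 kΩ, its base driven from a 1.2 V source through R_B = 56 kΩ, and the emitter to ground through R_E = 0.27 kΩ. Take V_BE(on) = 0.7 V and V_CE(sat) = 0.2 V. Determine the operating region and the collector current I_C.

active; I_C ≈ 0.6 mA

Assume active. Base-emitter loop: I_B = (V_BB − V_BE)/(R_B + (β+1)R_E) = (1.2 − 0.7)/(56 + 101×0.27) = 0.006 mA.
I_C = β·I_B = 100×0.006 = 0.6 mA.
V_CE = V_CC − I_C·R_C − I_E·R_E = 5 − 0.6×3.9 − 0.606×0.27 = 2.49 V > V_CE(sat), so the active-region assumption holds.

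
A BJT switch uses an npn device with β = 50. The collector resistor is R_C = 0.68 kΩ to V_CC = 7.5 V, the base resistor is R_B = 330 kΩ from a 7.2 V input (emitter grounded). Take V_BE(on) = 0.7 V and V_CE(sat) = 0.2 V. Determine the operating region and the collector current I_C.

Assume active. Base-emitter loop: I_B = (V_BB − V_BE)/R_B = (7.2 − 0.7)/330 = 0.0197 mA.
I_C = β·I_B = 50×0.0197 = 0.985 mA.
V_CE = V_CC − I_C·R_C = 7.5 − 0.985×0.68 = 6.83 V > V_CE(sat), so the active-region assumption holds.

active; I_C ≈ 0.98 mA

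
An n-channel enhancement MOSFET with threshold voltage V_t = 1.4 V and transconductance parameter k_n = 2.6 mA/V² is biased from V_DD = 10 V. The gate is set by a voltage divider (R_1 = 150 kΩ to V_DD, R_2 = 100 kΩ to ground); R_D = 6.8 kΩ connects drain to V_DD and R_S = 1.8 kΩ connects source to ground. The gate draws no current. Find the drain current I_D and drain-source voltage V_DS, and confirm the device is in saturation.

I_D ≈ 0.97 mA, V_DS ≈ 1.7 V

V_G = V_DD·R_2/(R_1+R_2) = 10×100/250 = 4 V.
Assume saturation: I_D = (k_n/2)(V_GS − V_t)² with V_GS = V_G − I_D·R_S = 4 − 1.8·I_D.
Substituting gives 4.21·I_D² − 13.2·I_D + 8.79 = 0, with roots I_D = 0.966 or 2.16 mA.
The root I_D = 2.16 mA gives V_GS = 0.111 V ≤ V_t, so take I_D = 0.966 mA.
Then V_GS = 2.26 V and V_DS = V_DD − I_D(R_D+R_S) = 10 − 0.966×8.6 = 1.7 V.
Saturation requires V_DS ≥ V_GS − V_t = 0.862 V; 1.7 ≥ 0.862 ✓.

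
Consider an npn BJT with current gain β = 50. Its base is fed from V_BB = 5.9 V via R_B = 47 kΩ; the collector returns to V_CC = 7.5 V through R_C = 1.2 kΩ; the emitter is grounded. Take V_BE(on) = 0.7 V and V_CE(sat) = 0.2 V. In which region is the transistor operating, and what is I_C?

Assume active. Base-emitter loop: I_B = (V_BB − V_BE)/R_B = (5.9 − 0.7)/47 = 0.111 mA.
I_C = β·I_B = 50×0.111 = 5.53 mA.
V_CE = V_CC − I_C·R_C = 7.5 − 5.53×1.2 = 0.862 V > V_CE(sat), so the active-region assumption holds.

active; I_C ≈ 5.5 mA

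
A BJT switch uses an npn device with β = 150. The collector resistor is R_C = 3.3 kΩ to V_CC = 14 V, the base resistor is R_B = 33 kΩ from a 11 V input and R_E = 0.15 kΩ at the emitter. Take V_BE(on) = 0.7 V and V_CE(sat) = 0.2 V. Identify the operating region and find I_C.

Assume active: I_B = (11 − 0.7)/(33 + 151×0.15) = 0.185 mA, I_C = β·I_B = 27.8 mA.
Then V_CE = 14 − 27.8×3.3 − 27.9×0.15 = -81.8 V < 0.2 V — the active assumption fails.
Re-solve with V_CE = 0.2 V. KCL at the emitter: V_E/R_E = (V_BB−0.7−V_E)/R_B + (V_CC−0.2−V_E)/R_C, giving V_E = 0.642 V.
I_C = (V_CC − 0.2 − V_E)/R_C = (13.8 − 0.642)/3.3 = 3.99 mA.
Check: I_B = (10.3 − 0.642)/33 = 0.293 mA, and β·I_B = 43.9 mA > I_C, confirming saturation.

saturation; I_C ≈ 4 mA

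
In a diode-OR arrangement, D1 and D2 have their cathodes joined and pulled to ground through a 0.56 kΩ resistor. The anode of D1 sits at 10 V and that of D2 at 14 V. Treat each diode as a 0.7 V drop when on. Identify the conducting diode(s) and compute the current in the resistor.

Assume both conduct. Then node N would need to be at both 10−0.7 = 9.3 V and 14−0.7 = 13.3 V, which is impossible.
Assume only D2 conducts: V_N = 14 − 0.7 = 13.3 V, so I_R = 13.3/0.56 = 23.8 mA.
Check D1: its anode-to-cathode voltage is 10 − 13.3 = -3.3 V < 0.7 V, so it is off. The assumption is consistent.

Only D2 conducts; I_R ≈ 24 mA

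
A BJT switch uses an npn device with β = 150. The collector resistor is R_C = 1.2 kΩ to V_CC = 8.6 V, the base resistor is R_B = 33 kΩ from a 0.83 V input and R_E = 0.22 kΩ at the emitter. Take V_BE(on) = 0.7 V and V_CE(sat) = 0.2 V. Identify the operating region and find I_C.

Assume active. Base-emitter loop: I_B = (V_BB − V_BE)/(R_B + (β+1)R_E) = (0.83 − 0.7)/(33 + 151×0.22) = 0.00196 mA.
I_C = β·I_B = 150×0.00196 = 0.294 mA.
V_CE = V_CC − I_C·R_C − I_E·R_E = 8.6 − 0.294×1.2 − 0.296×0.22 = 8.18 V > V_CE(sat), so the active-region assumption holds.

active; I_C ≈ 0.29 mA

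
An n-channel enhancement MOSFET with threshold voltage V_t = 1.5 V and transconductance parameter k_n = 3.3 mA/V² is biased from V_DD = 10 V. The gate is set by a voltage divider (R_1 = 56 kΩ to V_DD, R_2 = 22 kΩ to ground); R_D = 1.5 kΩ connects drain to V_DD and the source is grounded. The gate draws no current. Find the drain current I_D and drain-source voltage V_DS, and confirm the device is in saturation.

V_G = V_DD·R_2/(R_1+R_2) = 10×22/78 = 2.82 V. With the source grounded, V_GS = V_G = 2.82 V.
Assume saturation: I_D = (k_n/2)(V_GS − V_t)² = (3.3/2)×(2.82 − 1.5)² = 1.65×1.32² = 2.88 mA.
V_DS = V_DD − I_D·R_D = 10 − 2.88×1.5 = 5.68 V.
Saturation requires V_DS ≥ V_GS − V_t = 1.32 V; 5.68 ≥ 1.32 ✓.

I_D ≈ 2.9 mA, V_DS ≈ 5.7 V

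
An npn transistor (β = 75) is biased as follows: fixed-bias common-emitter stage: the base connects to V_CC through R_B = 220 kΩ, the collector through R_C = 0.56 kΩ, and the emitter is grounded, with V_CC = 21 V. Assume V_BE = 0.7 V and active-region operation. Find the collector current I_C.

Base loop: V_CC = I_B·R_B + V_BE, so I_B = (21 − 0.7)/220 kΩ = 0.0923 mA.
In the active region I_C = β·I_B = 75 × 0.0923 = 6.92 mA.
Collector loop: V_CE = V_CC − I_C·R_C = 21 − 6.92×0.56 = 17.1 V.
Since V_CE = 17.1 V > V_CE(sat) ≈ 0.2 V, the transistor is in the active region as assumed.

I_C ≈ 6.9 mA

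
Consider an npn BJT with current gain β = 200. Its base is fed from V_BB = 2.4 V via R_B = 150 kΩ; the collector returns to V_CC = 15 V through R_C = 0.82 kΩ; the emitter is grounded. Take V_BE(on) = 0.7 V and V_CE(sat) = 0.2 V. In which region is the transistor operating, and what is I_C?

Assume active. Base-emitter loop: I_B = (V_BB − V_BE)/R_B = (2.4 − 0.7)/150 = 0.0113 mA.
I_C = β·I_B = 200×0.0113 = 2.27 mA.
V_CE = V_CC − I_C·R_C = 15 − 2.27×0.82 = 13.1 V > V_CE(sat), so the active-region assumption holds.

active; I_C ≈ 2.3 mA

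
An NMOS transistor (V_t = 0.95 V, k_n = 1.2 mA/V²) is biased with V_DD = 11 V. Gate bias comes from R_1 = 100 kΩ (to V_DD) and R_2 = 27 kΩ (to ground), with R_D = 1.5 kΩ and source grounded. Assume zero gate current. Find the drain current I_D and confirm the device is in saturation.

I_D ≈ 1.2 mA

V_G = V_DD·R_2/(R_1+R_2) = 11×27/127 = 2.34 V. With the source grounded, V_GS = V_G = 2.34 V.
Assume saturation: I_D = (k_n/2)(V_GS − V_t)² = (1.2/2)×(2.34 − 0.95)² = 0.6×1.39² = 1.16 mA.
V_DS = V_DD − I_D·R_D = 11 − 1.16×1.5 = 9.26 V.
Saturation requires V_DS ≥ V_GS − V_t = 1.39 V; 9.26 ≥ 1.39 ✓.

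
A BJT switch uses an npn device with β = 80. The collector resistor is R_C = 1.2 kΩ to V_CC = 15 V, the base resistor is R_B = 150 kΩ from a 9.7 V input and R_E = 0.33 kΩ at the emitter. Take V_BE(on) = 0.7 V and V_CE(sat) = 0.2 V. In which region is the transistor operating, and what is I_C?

active; I_C ≈ 4.1 mA

Assume active. Base-emitter loop: I_B = (V_BB − V_BE)/(R_B + (β+1)R_E) = (9.7 − 0.7)/(150 + 81×0.33) = 0.0509 mA.
I_C = β·I_B = 80×0.0509 = 4.07 mA.
V_CE = V_CC − I_C·R_C − I_E·R_E = 15 − 4.07×1.2 − 4.12×0.33 = 8.75 V > V_CE(sat), so the active-region assumption holds.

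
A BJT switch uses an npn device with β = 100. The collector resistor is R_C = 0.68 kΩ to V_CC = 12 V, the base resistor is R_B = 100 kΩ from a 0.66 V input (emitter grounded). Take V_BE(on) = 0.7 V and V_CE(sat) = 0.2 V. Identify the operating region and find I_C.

V_BB = 0.66 V ≤ V_BE(on) = 0.7 V, so the base-emitter junction is not forward biased.
The transistor is in cutoff: I_B = I_C = 0.

cutoff; I_C ≈ 0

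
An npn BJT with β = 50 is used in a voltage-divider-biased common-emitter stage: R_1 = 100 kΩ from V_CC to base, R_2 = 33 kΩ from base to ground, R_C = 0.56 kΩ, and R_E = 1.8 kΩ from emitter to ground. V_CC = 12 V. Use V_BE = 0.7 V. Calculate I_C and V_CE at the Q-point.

Thevenize the base divider: V_Th = V_CC·R_2/(R_1+R_2) = 12×33/133 = 2.98 V, R_Th = R_1‖R_2 = 24.8 kΩ.
Base-emitter loop: V_Th = I_B·R_Th + V_BE + (β+1)I_B·R_E, so I_B = (2.98 − 0.7) / (24.8 + 51×1.8) = 0.0195 mA.
I_C = β·I_B = 50×0.0195 = 0.977 mA, and I_E = (β+1)I_B = 0.996 mA.
V_CE = V_CC − I_C·R_C − I_E·R_E = 12 − 0.977×0.56 − 0.996×1.8 = 9.66 V.
V_CE = 9.66 V > 0.2 V confirms active-region operation.

I_C ≈ 0.98 mA, V_CE ≈ 9.7 V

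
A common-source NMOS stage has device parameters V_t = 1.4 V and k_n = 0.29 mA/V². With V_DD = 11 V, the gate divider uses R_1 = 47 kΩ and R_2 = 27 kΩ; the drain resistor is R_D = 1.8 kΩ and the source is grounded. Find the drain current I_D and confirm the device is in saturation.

I_D ≈ 0.99 mA

V_G = V_DD·R_2/(R_1+R_2) = 11×27/74 = 4.01 V. With the source grounded, V_GS = V_G = 4.01 V.
Assume saturation: I_D = (k_n/2)(V_GS − V_t)² = (0.29/2)×(4.01 − 1.4)² = 0.145×2.61² = 0.99 mA.
V_DS = V_DD − I_D·R_D = 11 − 0.99×1.8 = 9.22 V.
Saturation requires V_DS ≥ V_GS − V_t = 2.61 V; 9.22 ≥ 2.61 ✓.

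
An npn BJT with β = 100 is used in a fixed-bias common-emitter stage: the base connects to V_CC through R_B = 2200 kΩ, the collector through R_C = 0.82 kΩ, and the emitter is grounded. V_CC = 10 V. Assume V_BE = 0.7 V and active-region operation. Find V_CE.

V_CE ≈ 9.7 V

Base loop: V_CC = I_B·R_B + V_BE, so I_B = (10 − 0.7)/2200 kΩ = 0.00423 mA.
In the active region I_C = β·I_B = 100 × 0.00423 = 0.423 mA.
Collector loop: V_CE = V_CC − I_C·R_C = 10 − 0.423×0.82 = 9.65 V.
Since V_CE = 9.65 V > V_CE(sat) ≈ 0.2 V, the transistor is in the active region as assumed.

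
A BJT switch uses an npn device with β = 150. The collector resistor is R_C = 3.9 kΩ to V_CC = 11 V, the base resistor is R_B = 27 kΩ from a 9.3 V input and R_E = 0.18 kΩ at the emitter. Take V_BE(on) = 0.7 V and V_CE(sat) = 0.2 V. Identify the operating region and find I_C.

saturation; I_C ≈ 2.6 mA

Assume active: I_B = (9.3 − 0.7)/(27 + 151×0.18) = 0.159 mA, I_C = β·I_B = 23.8 mA.
Then V_CE = 11 − 23.8×3.9 − 24×0.18 = -86.2 V < 0.2 V — the active assumption fails.
Re-solve with V_CE = 0.2 V. KCL at the emitter: V_E/R_E = (V_BB−0.7−V_E)/R_B + (V_CC−0.2−V_E)/R_C, giving V_E = 0.528 V.
I_C = (V_CC − 0.2 − V_E)/R_C = (10.8 − 0.528)/3.9 = 2.63 mA.
Check: I_B = (8.6 − 0.528)/27 = 0.299 mA, and β·I_B = 44.8 mA > I_C, confirming saturation.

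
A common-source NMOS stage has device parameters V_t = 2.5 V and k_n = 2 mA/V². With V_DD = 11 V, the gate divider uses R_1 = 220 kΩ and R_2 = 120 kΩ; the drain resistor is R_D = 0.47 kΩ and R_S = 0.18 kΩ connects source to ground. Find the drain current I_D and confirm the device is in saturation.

V_G = V_DD·R_2/(R_1+R_2) = 11×120/340 = 3.88 V.
Assume saturation: I_D = (k_n/2)(V_GS − V_t)² with V_GS = V_G − I_D·R_S = 3.88 − 0.18·I_D.
Substituting gives 0.0324·I_D² − 1.5·I_D + 1.91 = 0, with roots I_D = 1.31 or 44.9 mA.
The root I_D = 44.9 mA gives V_GS = -4.2 V ≤ V_t, so take I_D = 1.31 mA.
Then V_GS = 3.65 V and V_DS = V_DD − I_D(R_D+R_S) = 11 − 1.31×0.65 = 10.1 V.
Saturation requires V_DS ≥ V_GS − V_t = 1.15 V; 10.1 ≥ 1.15 ✓.

I_D ≈ 1.3 mA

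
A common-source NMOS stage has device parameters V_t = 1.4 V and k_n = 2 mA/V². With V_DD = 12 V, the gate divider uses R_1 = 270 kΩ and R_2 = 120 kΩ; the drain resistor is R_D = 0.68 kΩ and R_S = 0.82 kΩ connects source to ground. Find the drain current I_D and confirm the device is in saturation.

V_G = V_DD·R_2/(R_1+R_2) = 12×120/390 = 3.69 V.
Assume saturation: I_D = (k_n/2)(V_GS − V_t)² with V_GS = V_G − I_D·R_S = 3.69 − 0.82·I_D.
Substituting gives 0.672·I_D² − 4.76·I_D + 5.25 = 0, with roots I_D = 1.37 or 5.71 mA.
The root I_D = 5.71 mA gives V_GS = -0.989 V ≤ V_t, so take I_D = 1.37 mA.
Then V_GS = 2.57 V and V_DS = V_DD − I_D(R_D+R_S) = 12 − 1.37×1.5 = 9.95 V.
Saturation requires V_DS ≥ V_GS − V_t = 1.17 V; 9.95 ≥ 1.17 ✓.

I_D ≈ 1.4 mA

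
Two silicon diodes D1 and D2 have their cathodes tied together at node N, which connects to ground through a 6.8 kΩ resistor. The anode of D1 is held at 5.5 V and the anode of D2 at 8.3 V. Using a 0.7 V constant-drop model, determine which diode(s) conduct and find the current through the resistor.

Assume both conduct. Then node N would need to be at both 5.5−0.7 = 4.8 V and 8.3−0.7 = 7.6 V, which is impossible.
Assume only D2 conducts: V_N = 8.3 − 0.7 = 7.6 V, so I_R = 7.6/6.8 = 1.12 mA.
Check D1: its anode-to-cathode voltage is 5.5 − 7.6 = -2.1 V < 0.7 V, so it is off. The assumption is consistent.

Only D2 conducts; I_R ≈ 1.1 mA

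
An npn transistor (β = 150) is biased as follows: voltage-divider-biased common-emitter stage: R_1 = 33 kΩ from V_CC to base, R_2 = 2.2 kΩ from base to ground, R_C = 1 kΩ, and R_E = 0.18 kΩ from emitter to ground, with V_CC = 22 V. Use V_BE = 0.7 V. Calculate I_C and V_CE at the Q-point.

I_C ≈ 3.5 mA, V_CE ≈ 18 V

Thevenize the base divider: V_Th = V_CC·R_2/(R_1+R_2) = 22×2.2/35.2 = 1.38 V, R_Th = R_1‖R_2 = 2.06 kΩ.
Base-emitter loop: V_Th = I_B·R_Th + V_BE + (β+1)I_B·R_E, so I_B = (1.38 − 0.7) / (2.06 + 151×0.18) = 0.0231 mA.
I_C = β·I_B = 150×0.0231 = 3.46 mA, and I_E = (β+1)I_B = 3.49 mA.
V_CE = V_CC − I_C·R_C − I_E·R_E = 22 − 3.46×1 − 3.49×0.18 = 17.9 V.
V_CE = 17.9 V > 0.2 V confirms active-region operation.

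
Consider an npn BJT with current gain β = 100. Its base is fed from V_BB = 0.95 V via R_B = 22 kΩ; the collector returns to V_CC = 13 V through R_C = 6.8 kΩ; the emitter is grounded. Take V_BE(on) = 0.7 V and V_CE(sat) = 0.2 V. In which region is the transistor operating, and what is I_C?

Assume active. Base-emitter loop: I_B = (V_BB − V_BE)/R_B = (0.95 − 0.7)/22 = 0.0114 mA.
I_C = β·I_B = 100×0.0114 = 1.14 mA.
V_CE = V_CC − I_C·R_C = 13 − 1.14×6.8 = 5.27 V > V_CE(sat), so the active-region assumption holds.

active; I_C ≈ 1.1 mA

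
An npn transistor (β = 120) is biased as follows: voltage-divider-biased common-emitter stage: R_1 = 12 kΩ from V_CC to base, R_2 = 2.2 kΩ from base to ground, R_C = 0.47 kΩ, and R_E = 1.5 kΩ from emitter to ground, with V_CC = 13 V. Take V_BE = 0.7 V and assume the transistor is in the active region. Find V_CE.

V_CE ≈ 11 V

Thevenize the base divider: V_Th = V_CC·R_2/(R_1+R_2) = 13×2.2/14.2 = 2.01 V, R_Th = R_1‖R_2 = 1.86 kΩ.
Base-emitter loop: V_Th = I_B·R_Th + V_BE + (β+1)I_B·R_E, so I_B = (2.01 − 0.7) / (1.86 + 121×1.5) = 0.00717 mA.
I_C = β·I_B = 120×0.00717 = 0.86 mA, and I_E = (β+1)I_B = 0.867 mA.
V_CE = V_CC − I_C·R_C − I_E·R_E = 13 − 0.86×0.47 − 0.867×1.5 = 11.3 V.
V_CE = 11.3 V > 0.2 V confirms active-region operation.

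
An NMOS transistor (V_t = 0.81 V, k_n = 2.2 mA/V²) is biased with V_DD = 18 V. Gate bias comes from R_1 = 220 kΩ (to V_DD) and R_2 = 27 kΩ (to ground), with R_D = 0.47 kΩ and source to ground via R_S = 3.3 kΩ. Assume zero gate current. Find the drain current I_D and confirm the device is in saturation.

V_G = V_DD·R_2/(R_1+R_2) = 18×27/247 = 1.97 V.
Assume saturation: I_D = (k_n/2)(V_GS − V_t)² with V_GS = V_G − I_D·R_S = 1.97 − 3.3·I_D.
Substituting gives 12·I_D² − 9.4·I_D + 1.47 = 0, with roots I_D = 0.216 or 0.569 mA.
The root I_D = 0.569 mA gives V_GS = 0.091 V ≤ V_t, so take I_D = 0.216 mA.
Then V_GS = 1.25 V and V_DS = V_DD − I_D(R_D+R_S) = 18 − 0.216×3.77 = 17.2 V.
Saturation requires V_DS ≥ V_GS − V_t = 0.444 V; 17.2 ≥ 0.444 ✓.

I_D ≈ 0.22 mA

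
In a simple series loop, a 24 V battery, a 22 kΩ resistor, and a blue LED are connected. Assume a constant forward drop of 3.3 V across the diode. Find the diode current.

KVL around the loop: 24 = V_D + I·R = 3.3 + I × 22 kΩ.
So I = (24 − 3.3) / 22 kΩ = 20.7 / 22 = 0.941 mA.

I ≈ 0.94 mA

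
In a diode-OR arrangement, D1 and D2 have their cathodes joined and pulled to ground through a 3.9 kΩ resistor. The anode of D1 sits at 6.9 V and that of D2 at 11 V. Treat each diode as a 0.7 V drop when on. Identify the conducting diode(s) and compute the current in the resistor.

Only D2 conducts; I_R ≈ 2.6 mA

Assume both conduct. Then node N would need to be at both 6.9−0.7 = 6.2 V and 11−0.7 = 10.3 V, which is impossible.
Assume only D2 conducts: V_N = 11 − 0.7 = 10.3 V, so I_R = 10.3/3.9 = 2.64 mA.
Check D1: its anode-to-cathode voltage is 6.9 − 10.3 = -3.4 V < 0.7 V, so it is off. The assumption is consistent.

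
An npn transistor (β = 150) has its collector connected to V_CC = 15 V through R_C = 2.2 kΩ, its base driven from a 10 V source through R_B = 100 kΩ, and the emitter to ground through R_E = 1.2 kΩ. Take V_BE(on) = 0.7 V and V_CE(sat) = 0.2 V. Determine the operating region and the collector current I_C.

Assume active: I_B = (10 − 0.7)/(100 + 151×1.2) = 0.0331 mA, I_C = β·I_B = 4.96 mA.
Then V_CE = 15 − 4.96×2.2 − 4.99×1.2 = -1.91 V < 0.2 V — the active assumption fails.
Re-solve with V_CE = 0.2 V. KCL at the emitter: V_E/R_E = (V_BB−0.7−V_E)/R_B + (V_CC−0.2−V_E)/R_C, giving V_E = 5.25 V.
I_C = (V_CC − 0.2 − V_E)/R_C = (14.8 − 5.25)/2.2 = 4.34 mA.
Check: I_B = (9.3 − 5.25)/100 = 0.0405 mA, and β·I_B = 6.07 mA > I_C, confirming saturation.

saturation; I_C ≈ 4.3 mA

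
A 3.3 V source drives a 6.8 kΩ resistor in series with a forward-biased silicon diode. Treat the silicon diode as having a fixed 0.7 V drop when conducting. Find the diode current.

I ≈ 0.38 mA

KVL around the loop: 3.3 = V_D + I·R = 0.7 + I × 6.8 kΩ.
So I = (3.3 − 0.7) / 6.8 kΩ = 2.6 / 6.8 = 0.382 mA.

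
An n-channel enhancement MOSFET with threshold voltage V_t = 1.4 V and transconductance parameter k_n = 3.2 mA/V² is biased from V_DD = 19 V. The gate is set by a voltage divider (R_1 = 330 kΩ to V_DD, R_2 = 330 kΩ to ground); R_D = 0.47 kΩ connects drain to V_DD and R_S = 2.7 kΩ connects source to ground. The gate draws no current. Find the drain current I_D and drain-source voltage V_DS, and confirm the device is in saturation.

V_G = V_DD·R_2/(R_1+R_2) = 19×330/660 = 9.5 V.
Assume saturation: I_D = (k_n/2)(V_GS − V_t)² with V_GS = V_G − I_D·R_S = 9.5 − 2.7·I_D.
Substituting gives 11.7·I_D² − 71·I_D + 105 = 0, with roots I_D = 2.53 or 3.55 mA.
The root I_D = 3.55 mA gives V_GS = -0.0899 V ≤ V_t, so take I_D = 2.53 mA.
Then V_GS = 2.66 V and V_DS = V_DD − I_D(R_D+R_S) = 19 − 2.53×3.17 = 11 V.
Saturation requires V_DS ≥ V_GS − V_t = 1.26 V; 11 ≥ 1.26 ✓.

I_D ≈ 2.5 mA, V_DS ≈ 11 V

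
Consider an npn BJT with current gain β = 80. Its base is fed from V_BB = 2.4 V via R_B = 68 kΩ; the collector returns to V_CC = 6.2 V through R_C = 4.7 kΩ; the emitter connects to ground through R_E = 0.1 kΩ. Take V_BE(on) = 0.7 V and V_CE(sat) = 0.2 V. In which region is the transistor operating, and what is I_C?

saturation; I_C ≈ 1.2 mA

Assume active: I_B = (2.4 − 0.7)/(68 + 81×0.1) = 0.0223 mA, I_C = β·I_B = 1.79 mA.
Then V_CE = 6.2 − 1.79×4.7 − 1.81×0.1 = -2.38 V < 0.2 V — the active assumption fails.
Re-solve with V_CE = 0.2 V. KCL at the emitter: V_E/R_E = (V_BB−0.7−V_E)/R_B + (V_CC−0.2−V_E)/R_C, giving V_E = 0.127 V.
I_C = (V_CC − 0.2 − V_E)/R_C = (6 − 0.127)/4.7 = 1.25 mA.
Check: I_B = (1.7 − 0.127)/68 = 0.0231 mA, and β·I_B = 1.85 mA > I_C, confirming saturation.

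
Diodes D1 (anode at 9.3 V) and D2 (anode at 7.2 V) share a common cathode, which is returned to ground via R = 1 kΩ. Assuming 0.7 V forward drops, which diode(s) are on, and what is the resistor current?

Assume both conduct. Then node N would need to be at both 9.3−0.7 = 8.6 V and 7.2−0.7 = 6.5 V, which is impossible.
Assume only D1 conducts: V_N = 9.3 − 0.7 = 8.6 V, so I_R = 8.6/1 = 8.6 mA.
Check D2: its anode-to-cathode voltage is 7.2 − 8.6 = -1.4 V < 0.7 V, so it is off. The assumption is consistent.

Only D1 conducts; I_R ≈ 8.6 mA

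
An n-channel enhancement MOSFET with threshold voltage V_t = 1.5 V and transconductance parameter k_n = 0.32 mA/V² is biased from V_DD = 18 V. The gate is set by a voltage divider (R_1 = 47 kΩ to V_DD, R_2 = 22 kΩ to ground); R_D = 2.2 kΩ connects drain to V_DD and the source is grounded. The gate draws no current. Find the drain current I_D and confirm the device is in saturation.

V_G = V_DD·R_2/(R_1+R_2) = 18×22/69 = 5.74 V. With the source grounded, V_GS = V_G = 5.74 V.
Assume saturation: I_D = (k_n/2)(V_GS − V_t)² = (0.32/2)×(5.74 − 1.5)² = 0.16×4.24² = 2.88 mA.
V_DS = V_DD − I_D·R_D = 18 − 2.88×2.2 = 11.7 V.
Saturation requires V_DS ≥ V_GS − V_t = 4.24 V; 11.7 ≥ 4.24 ✓.

I_D ≈ 2.9 mA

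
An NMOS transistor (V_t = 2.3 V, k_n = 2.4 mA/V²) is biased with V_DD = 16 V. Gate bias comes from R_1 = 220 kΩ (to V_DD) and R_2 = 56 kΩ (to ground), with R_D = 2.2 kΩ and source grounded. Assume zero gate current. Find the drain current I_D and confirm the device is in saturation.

I_D ≈ 1.1 mA

V_G = V_DD·R_2/(R_1+R_2) = 16×56/276 = 3.25 V. With the source grounded, V_GS = V_G = 3.25 V.
Assume saturation: I_D = (k_n/2)(V_GS − V_t)² = (2.4/2)×(3.25 − 2.3)² = 1.2×0.946² = 1.07 mA.
V_DS = V_DD − I_D·R_D = 16 − 1.07×2.2 = 13.6 V.
Saturation requires V_DS ≥ V_GS − V_t = 0.946 V; 13.6 ≥ 0.946 ✓.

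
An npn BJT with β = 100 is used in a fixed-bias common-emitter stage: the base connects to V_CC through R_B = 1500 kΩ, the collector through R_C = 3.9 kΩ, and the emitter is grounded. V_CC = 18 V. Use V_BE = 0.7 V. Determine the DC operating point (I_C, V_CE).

I_C ≈ 1.2 mA, V_CE ≈ 14 V

Base loop: V_CC = I_B·R_B + V_BE, so I_B = (18 − 0.7)/1500 kΩ = 0.0115 mA.
In the active region I_C = β·I_B = 100 × 0.0115 = 1.15 mA.
Collector loop: V_CE = V_CC − I_C·R_C = 18 − 1.15×3.9 = 13.5 V.
Since V_CE = 13.5 V > V_CE(sat) ≈ 0.2 V, the transistor is in the active region as assumed.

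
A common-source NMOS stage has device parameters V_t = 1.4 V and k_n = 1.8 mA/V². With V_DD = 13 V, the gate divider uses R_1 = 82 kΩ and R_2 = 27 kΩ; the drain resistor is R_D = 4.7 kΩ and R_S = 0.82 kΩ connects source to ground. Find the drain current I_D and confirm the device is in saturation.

V_G = V_DD·R_2/(R_1+R_2) = 13×27/109 = 3.22 V.
Assume saturation: I_D = (k_n/2)(V_GS − V_t)² with V_GS = V_G − I_D·R_S = 3.22 − 0.82·I_D.
Substituting gives 0.605·I_D² − 3.69·I_D + 2.98 = 0, with roots I_D = 0.96 or 5.13 mA.
The root I_D = 5.13 mA gives V_GS = -0.988 V ≤ V_t, so take I_D = 0.96 mA.
Then V_GS = 2.43 V and V_DS = V_DD − I_D(R_D+R_S) = 13 − 0.96×5.52 = 7.7 V.
Saturation requires V_DS ≥ V_GS − V_t = 1.03 V; 7.7 ≥ 1.03 ✓.

I_D ≈ 0.96 mA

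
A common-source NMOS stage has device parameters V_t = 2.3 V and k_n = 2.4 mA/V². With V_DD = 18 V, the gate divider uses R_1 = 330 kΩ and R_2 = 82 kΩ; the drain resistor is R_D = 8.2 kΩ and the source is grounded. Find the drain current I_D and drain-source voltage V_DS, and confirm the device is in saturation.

I_D ≈ 2 mA, V_DS ≈ 1.8 V

V_G = V_DD·R_2/(R_1+R_2) = 18×82/412 = 3.58 V. With the source grounded, V_GS = V_G = 3.58 V.
Assume saturation: I_D = (k_n/2)(V_GS − V_t)² = (2.4/2)×(3.58 − 2.3)² = 1.2×1.28² = 1.97 mA.
V_DS = V_DD − I_D·R_D = 18 − 1.97×8.2 = 1.81 V.
Saturation requires V_DS ≥ V_GS − V_t = 1.28 V; 1.81 ≥ 1.28 ✓.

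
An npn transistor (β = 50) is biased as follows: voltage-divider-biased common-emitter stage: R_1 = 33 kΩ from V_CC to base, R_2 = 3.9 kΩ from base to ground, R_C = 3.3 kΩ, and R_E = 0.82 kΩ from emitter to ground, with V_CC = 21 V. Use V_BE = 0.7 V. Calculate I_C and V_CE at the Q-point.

I_C ≈ 1.7 mA, V_CE ≈ 14 V

Thevenize the base divider: V_Th = V_CC·R_2/(R_1+R_2) = 21×3.9/36.9 = 2.22 V, R_Th = R_1‖R_2 = 3.49 kΩ.
Base-emitter loop: V_Th = I_B·R_Th + V_BE + (β+1)I_B·R_E, so I_B = (2.22 − 0.7) / (3.49 + 51×0.82) = 0.0335 mA.
I_C = β·I_B = 50×0.0335 = 1.68 mA, and I_E = (β+1)I_B = 1.71 mA.
V_CE = V_CC − I_C·R_C − I_E·R_E = 21 − 1.68×3.3 − 1.71×0.82 = 14.1 V.
V_CE = 14.1 V > 0.2 V confirms active-region operation.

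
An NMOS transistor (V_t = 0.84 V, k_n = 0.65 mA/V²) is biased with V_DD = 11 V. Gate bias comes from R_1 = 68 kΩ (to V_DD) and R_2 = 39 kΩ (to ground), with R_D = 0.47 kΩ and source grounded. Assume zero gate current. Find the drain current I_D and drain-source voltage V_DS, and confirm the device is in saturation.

V_G = V_DD·R_2/(R_1+R_2) = 11×39/107 = 4.01 V. With the source grounded, V_GS = V_G = 4.01 V.
Assume saturation: I_D = (k_n/2)(V_GS − V_t)² = (0.65/2)×(4.01 − 0.84)² = 0.325×3.17² = 3.26 mA.
V_DS = V_DD − I_D·R_D = 11 − 3.26×0.47 = 9.47 V.
Saturation requires V_DS ≥ V_GS − V_t = 3.17 V; 9.47 ≥ 3.17 ✓.

I_D ≈ 3.3 mA, V_DS ≈ 9.5 V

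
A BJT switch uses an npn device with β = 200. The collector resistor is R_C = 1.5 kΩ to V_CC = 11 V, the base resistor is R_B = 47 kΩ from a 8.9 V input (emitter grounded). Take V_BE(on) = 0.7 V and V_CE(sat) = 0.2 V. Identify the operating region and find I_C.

saturation; I_C ≈ 7.2 mA

Assume active: I_B = (8.9 − 0.7)/47 = 0.174 mA, giving I_C = β·I_B = 34.9 mA.
But then V_CE = 11 − 34.9×1.5 = -41.3 V < V_CE(sat) = 0.2 V — impossible in the active region.
So the transistor is saturated. With V_CE = 0.2 V, I_C = (V_CC − 0.2)/R_C = 10.8/1.5 = 7.2 mA.
Check: β·I_B = 34.9 mA > I_C = 7.2 mA, confirming saturation.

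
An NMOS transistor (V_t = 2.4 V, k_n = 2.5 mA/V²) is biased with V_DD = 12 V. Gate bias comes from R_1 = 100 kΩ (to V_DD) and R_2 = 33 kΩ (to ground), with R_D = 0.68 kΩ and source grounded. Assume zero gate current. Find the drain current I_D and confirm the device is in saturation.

I_D ≈ 0.42 mA

V_G = V_DD·R_2/(R_1+R_2) = 12×33/133 = 2.98 V. With the source grounded, V_GS = V_G = 2.98 V.
Assume saturation: I_D = (k_n/2)(V_GS − V_t)² = (2.5/2)×(2.98 − 2.4)² = 1.25×0.577² = 0.417 mA.
V_DS = V_DD − I_D·R_D = 12 − 0.417×0.68 = 11.7 V.
Saturation requires V_DS ≥ V_GS − V_t = 0.577 V; 11.7 ≥ 0.577 ✓.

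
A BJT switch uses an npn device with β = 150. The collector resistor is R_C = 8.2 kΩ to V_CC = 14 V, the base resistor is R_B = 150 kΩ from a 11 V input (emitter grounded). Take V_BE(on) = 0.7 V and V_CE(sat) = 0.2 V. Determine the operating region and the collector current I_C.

Assume active: I_B = (11 − 0.7)/150 = 0.0687 mA, giving I_C = β·I_B = 10.3 mA.
But then V_CE = 14 − 10.3×8.2 = -70.5 V < V_CE(sat) = 0.2 V — impossible in the active region.
So the transistor is saturated. With V_CE = 0.2 V, I_C = (V_CC − 0.2)/R_C = 13.8/8.2 = 1.68 mA.
Check: β·I_B = 10.3 mA > I_C = 1.68 mA, confirming saturation.

saturation; I_C ≈ 1.7 mA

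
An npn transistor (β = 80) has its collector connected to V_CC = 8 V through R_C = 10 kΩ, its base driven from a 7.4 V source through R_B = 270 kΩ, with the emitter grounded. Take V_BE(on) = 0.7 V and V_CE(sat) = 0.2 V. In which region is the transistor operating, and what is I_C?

saturation; I_C ≈ 0.78 mA

Assume active: I_B = (7.4 − 0.7)/270 = 0.0248 mA, giving I_C = β·I_B = 1.99 mA.
But then V_CE = 8 − 1.99×10 = -11.9 V < V_CE(sat) = 0.2 V — impossible in the active region.
So the transistor is saturated. With V_CE = 0.2 V, I_C = (V_CC − 0.2)/R_C = 7.8/10 = 0.78 mA.
Check: β·I_B = 1.99 mA > I_C = 0.78 mA, confirming saturation.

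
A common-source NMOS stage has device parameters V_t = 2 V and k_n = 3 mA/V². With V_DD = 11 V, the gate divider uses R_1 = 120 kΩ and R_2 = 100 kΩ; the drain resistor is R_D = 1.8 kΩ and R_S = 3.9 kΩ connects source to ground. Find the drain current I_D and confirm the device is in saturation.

I_D ≈ 0.61 mA

V_G = V_DD·R_2/(R_1+R_2) = 11×100/220 = 5 V.
Assume saturation: I_D = (k_n/2)(V_GS − V_t)² with V_GS = V_G − I_D·R_S = 5 − 3.9·I_D.
Substituting gives 22.8·I_D² − 36.1·I_D + 13.5 = 0, with roots I_D = 0.606 or 0.976 mA.
The root I_D = 0.976 mA gives V_GS = 1.19 V ≤ V_t, so take I_D = 0.606 mA.
Then V_GS = 2.64 V and V_DS = V_DD − I_D(R_D+R_S) = 11 − 0.606×5.7 = 7.54 V.
Saturation requires V_DS ≥ V_GS − V_t = 0.636 V; 7.54 ≥ 0.636 ✓.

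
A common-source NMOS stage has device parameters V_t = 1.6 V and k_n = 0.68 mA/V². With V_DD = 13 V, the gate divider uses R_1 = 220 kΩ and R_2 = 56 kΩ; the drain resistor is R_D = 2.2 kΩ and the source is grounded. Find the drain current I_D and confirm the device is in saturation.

V_G = V_DD·R_2/(R_1+R_2) = 13×56/276 = 2.64 V. With the source grounded, V_GS = V_G = 2.64 V.
Assume saturation: I_D = (k_n/2)(V_GS − V_t)² = (0.68/2)×(2.64 − 1.6)² = 0.34×1.04² = 0.366 mA.
V_DS = V_DD − I_D·R_D = 13 − 0.366×2.2 = 12.2 V.
Saturation requires V_DS ≥ V_GS − V_t = 1.04 V; 12.2 ≥ 1.04 ✓.

I_D ≈ 0.37 mA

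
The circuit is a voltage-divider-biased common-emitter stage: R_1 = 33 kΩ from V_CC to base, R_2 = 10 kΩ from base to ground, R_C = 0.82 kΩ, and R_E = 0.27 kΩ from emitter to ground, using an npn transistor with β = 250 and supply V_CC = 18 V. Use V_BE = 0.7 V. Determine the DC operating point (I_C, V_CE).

Thevenize the base divider: V_Th = V_CC·R_2/(R_1+R_2) = 18×10/43 = 4.19 V, R_Th = R_1‖R_2 = 7.67 kΩ.
Base-emitter loop: V_Th = I_B·R_Th + V_BE + (β+1)I_B·R_E, so I_B = (4.19 − 0.7) / (7.67 + 251×0.27) = 0.0462 mA.
I_C = β·I_B = 250×0.0462 = 11.6 mA, and I_E = (β+1)I_B = 11.6 mA.
V_CE = V_CC − I_C·R_C − I_E·R_E = 18 − 11.6×0.82 − 11.6×0.27 = 5.4 V.
V_CE = 5.4 V > 0.2 V confirms active-region operation.

I_C ≈ 12 mA, V_CE ≈ 5.4 V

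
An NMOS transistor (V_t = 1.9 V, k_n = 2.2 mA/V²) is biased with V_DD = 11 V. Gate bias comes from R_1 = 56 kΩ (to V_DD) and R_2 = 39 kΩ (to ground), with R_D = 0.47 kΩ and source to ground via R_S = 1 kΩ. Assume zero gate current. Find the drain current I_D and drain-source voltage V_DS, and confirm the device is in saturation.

V_G = V_DD·R_2/(R_1+R_2) = 11×39/95 = 4.52 V.
Assume saturation: I_D = (k_n/2)(V_GS − V_t)² with V_GS = V_G − I_D·R_S = 4.52 − 1·I_D.
Substituting gives 1.1·I_D² − 6.75·I_D + 7.53 = 0, with roots I_D = 1.46 or 4.68 mA.
The root I_D = 4.68 mA gives V_GS = -0.162 V ≤ V_t, so take I_D = 1.46 mA.
Then V_GS = 3.05 V and V_DS = V_DD − I_D(R_D+R_S) = 11 − 1.46×1.47 = 8.85 V.
Saturation requires V_DS ≥ V_GS − V_t = 1.15 V; 8.85 ≥ 1.15 ✓.

I_D ≈ 1.5 mA, V_DS ≈ 8.8 V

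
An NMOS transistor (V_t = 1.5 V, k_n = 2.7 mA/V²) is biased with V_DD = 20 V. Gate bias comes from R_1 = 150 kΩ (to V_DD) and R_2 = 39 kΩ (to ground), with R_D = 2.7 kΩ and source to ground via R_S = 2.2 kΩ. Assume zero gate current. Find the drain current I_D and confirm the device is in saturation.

V_G = V_DD·R_2/(R_1+R_2) = 20×39/189 = 4.13 V.
Assume saturation: I_D = (k_n/2)(V_GS − V_t)² with V_GS = V_G − I_D·R_S = 4.13 − 2.2·I_D.
Substituting gives 6.53·I_D² − 16.6·I_D + 9.32 = 0, with roots I_D = 0.836 or 1.7 mA.
The root I_D = 1.7 mA gives V_GS = 0.376 V ≤ V_t, so take I_D = 0.836 mA.
Then V_GS = 2.29 V and V_DS = V_DD − I_D(R_D+R_S) = 20 − 0.836×4.9 = 15.9 V.
Saturation requires V_DS ≥ V_GS − V_t = 0.787 V; 15.9 ≥ 0.787 ✓.

I_D ≈ 0.84 mA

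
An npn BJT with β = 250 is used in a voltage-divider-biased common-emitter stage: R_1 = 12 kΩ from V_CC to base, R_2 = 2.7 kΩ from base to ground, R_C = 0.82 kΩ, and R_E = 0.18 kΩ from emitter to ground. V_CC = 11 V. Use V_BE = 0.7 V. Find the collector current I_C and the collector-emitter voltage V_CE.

Thevenize the base divider: V_Th = V_CC·R_2/(R_1+R_2) = 11×2.7/14.7 = 2.02 V, R_Th = R_1‖R_2 = 2.2 kΩ.
Base-emitter loop: V_Th = I_B·R_Th + V_BE + (β+1)I_B·R_E, so I_B = (2.02 − 0.7) / (2.2 + 251×0.18) = 0.0279 mA.
I_C = β·I_B = 250×0.0279 = 6.97 mA, and I_E = (β+1)I_B = 6.99 mA.
V_CE = V_CC − I_C·R_C − I_E·R_E = 11 − 6.97×0.82 − 6.99×0.18 = 4.03 V.
V_CE = 4.03 V > 0.2 V confirms active-region operation.

I_C ≈ 7 mA, V_CE ≈ 4 V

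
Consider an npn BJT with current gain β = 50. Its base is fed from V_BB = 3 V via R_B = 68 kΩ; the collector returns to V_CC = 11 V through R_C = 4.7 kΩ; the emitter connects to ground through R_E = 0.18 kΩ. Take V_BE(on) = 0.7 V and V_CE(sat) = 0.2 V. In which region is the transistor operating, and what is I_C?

Assume active. Base-emitter loop: I_B = (V_BB − V_BE)/(R_B + (β+1)R_E) = (3 − 0.7)/(68 + 51×0.18) = 0.0298 mA.
I_C = β·I_B = 50×0.0298 = 1.49 mA.
V_CE = V_CC − I_C·R_C − I_E·R_E = 11 − 1.49×4.7 − 1.52×0.18 = 3.72 V > V_CE(sat), so the active-region assumption holds.

active; I_C ≈ 1.5 mA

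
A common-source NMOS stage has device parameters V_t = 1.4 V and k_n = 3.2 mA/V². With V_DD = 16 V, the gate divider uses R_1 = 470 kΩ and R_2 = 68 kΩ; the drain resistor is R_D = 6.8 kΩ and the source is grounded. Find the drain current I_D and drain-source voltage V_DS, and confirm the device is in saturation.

I_D ≈ 0.62 mA, V_DS ≈ 12 V

V_G = V_DD·R_2/(R_1+R_2) = 16×68/538 = 2.02 V. With the source grounded, V_GS = V_G = 2.02 V.
Assume saturation: I_D = (k_n/2)(V_GS − V_t)² = (3.2/2)×(2.02 − 1.4)² = 1.6×0.622² = 0.62 mA.
V_DS = V_DD − I_D·R_D = 16 − 0.62×6.8 = 11.8 V.
Saturation requires V_DS ≥ V_GS − V_t = 0.622 V; 11.8 ≥ 0.622 ✓.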